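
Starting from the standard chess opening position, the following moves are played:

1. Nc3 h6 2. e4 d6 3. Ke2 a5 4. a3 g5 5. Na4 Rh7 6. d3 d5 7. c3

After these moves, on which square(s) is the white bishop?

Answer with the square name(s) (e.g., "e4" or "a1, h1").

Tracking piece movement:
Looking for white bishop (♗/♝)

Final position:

  a b c d e f g h
  ─────────────────
8│♜ ♞ ♝ ♛ ♚ ♝ ♞ ·│8
7│· ♟ ♟ · ♟ ♟ · ♜│7
6│· · · · · · · ♟│6
5│♟ · · ♟ · · ♟ ·│5
4│♘ · · · ♙ · · ·│4
3│♙ · ♙ ♙ · · · ·│3
2│· ♙ · · ♔ ♙ ♙ ♙│2
1│♖ · ♗ ♕ · ♗ ♘ ♖│1
  ─────────────────
  a b c d e f g h


c1, f1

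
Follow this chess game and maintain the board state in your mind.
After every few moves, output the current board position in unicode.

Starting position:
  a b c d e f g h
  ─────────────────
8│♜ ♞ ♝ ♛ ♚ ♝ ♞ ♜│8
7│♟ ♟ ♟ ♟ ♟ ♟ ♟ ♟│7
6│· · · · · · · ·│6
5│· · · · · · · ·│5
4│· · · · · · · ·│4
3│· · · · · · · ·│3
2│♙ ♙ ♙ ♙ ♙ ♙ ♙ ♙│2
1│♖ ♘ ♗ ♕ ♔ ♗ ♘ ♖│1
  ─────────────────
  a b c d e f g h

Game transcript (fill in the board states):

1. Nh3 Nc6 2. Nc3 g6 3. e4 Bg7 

  a b c d e f g h
  ─────────────────
8│♜ · ♝ ♛ ♚ · ♞ ♜│8
7│♟ ♟ ♟ ♟ ♟ ♟ ♝ ♟│7
6│· · ♞ · · · ♟ ·│6
5│· · · · · · · ·│5
4│· · · · ♙ · · ·│4
3│· · ♘ · · · · ♘│3
2│♙ ♙ ♙ ♙ · ♙ ♙ ♙│2
1│♖ · ♗ ♕ ♔ ♗ · ♖│1
  ─────────────────
  a b c d e f g h

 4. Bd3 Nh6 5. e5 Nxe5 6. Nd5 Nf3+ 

  a b c d e f g h
  ─────────────────
8│♜ · ♝ ♛ ♚ · · ♜│8
7│♟ ♟ ♟ ♟ ♟ ♟ ♝ ♟│7
6│· · · · · · ♟ ♞│6
5│· · · ♘ · · · ·│5
4│· · · · · · · ·│4
3│· · · ♗ · ♞ · ♘│3
2│♙ ♙ ♙ ♙ · ♙ ♙ ♙│2
1│♖ · ♗ ♕ ♔ · · ♖│1
  ─────────────────
  a b c d e f g h

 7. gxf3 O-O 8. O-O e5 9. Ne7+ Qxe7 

  a b c d e f g h
  ─────────────────
8│♜ · ♝ · · ♜ ♚ ·│8
7│♟ ♟ ♟ ♟ ♛ ♟ ♝ ♟│7
6│· · · · · · ♟ ♞│6
5│· · · · ♟ · · ·│5
4│· · · · · · · ·│4
3│· · · ♗ · ♙ · ♘│3
2│♙ ♙ ♙ ♙ · ♙ · ♙│2
1│♖ · ♗ ♕ · ♖ ♔ ·│1
  ─────────────────
  a b c d e f g h

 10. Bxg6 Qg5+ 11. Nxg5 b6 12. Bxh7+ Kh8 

  a b c d e f g h
  ─────────────────
8│♜ · ♝ · · ♜ · ♚│8
7│♟ · ♟ ♟ · ♟ ♝ ♗│7
6│· ♟ · · · · · ♞│6
5│· · · · ♟ · ♘ ·│5
4│· · · · · · · ·│4
3│· · · · · ♙ · ·│3
2│♙ ♙ ♙ ♙ · ♙ · ♙│2
1│♖ · ♗ ♕ · ♖ ♔ ·│1
  ─────────────────
  a b c d e f g h

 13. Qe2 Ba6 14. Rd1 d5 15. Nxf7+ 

  a b c d e f g h
  ─────────────────
8│♜ · · · · ♜ · ♚│8
7│♟ · ♟ · · ♘ ♝ ♗│7
6│♝ ♟ · · · · · ♞│6
5│· · · ♟ ♟ · · ·│5
4│· · · · · · · ·│4
3│· · · · · ♙ · ·│3
2│♙ ♙ ♙ ♙ ♕ ♙ · ♙│2
1│♖ · ♗ ♖ · · ♔ ·│1
  ─────────────────
  a b c d e f g h


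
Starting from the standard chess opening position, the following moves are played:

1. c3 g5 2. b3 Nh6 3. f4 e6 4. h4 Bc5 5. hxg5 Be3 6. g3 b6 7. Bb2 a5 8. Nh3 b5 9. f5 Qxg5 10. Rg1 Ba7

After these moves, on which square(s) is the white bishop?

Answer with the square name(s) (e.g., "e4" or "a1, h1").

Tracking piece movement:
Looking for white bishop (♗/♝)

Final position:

  a b c d e f g h
  ─────────────────
8│♜ ♞ ♝ · ♚ · · ♜│8
7│♝ · ♟ ♟ · ♟ · ♟│7
6│· · · · ♟ · · ♞│6
5│♟ ♟ · · · ♙ ♛ ·│5
4│· · · · · · · ·│4
3│· ♙ ♙ · · · ♙ ♘│3
2│♙ ♗ · ♙ ♙ · · ·│2
1│♖ ♘ · ♕ ♔ ♗ ♖ ·│1
  ─────────────────
  a b c d e f g h


b2, f1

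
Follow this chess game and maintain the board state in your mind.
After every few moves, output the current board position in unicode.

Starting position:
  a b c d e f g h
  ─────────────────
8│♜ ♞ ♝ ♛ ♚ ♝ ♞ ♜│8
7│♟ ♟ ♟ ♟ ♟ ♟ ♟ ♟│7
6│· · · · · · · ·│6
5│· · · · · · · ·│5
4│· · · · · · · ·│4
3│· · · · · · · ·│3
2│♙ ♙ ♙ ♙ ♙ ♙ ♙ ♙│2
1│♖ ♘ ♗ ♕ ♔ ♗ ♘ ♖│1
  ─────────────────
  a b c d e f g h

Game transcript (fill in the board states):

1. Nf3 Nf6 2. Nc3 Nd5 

  a b c d e f g h
  ─────────────────
8│♜ ♞ ♝ ♛ ♚ ♝ · ♜│8
7│♟ ♟ ♟ ♟ ♟ ♟ ♟ ♟│7
6│· · · · · · · ·│6
5│· · · ♞ · · · ·│5
4│· · · · · · · ·│4
3│· · ♘ · · ♘ · ·│3
2│♙ ♙ ♙ ♙ ♙ ♙ ♙ ♙│2
1│♖ · ♗ ♕ ♔ ♗ · ♖│1
  ─────────────────
  a b c d e f g h

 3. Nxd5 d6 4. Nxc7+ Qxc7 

  a b c d e f g h
  ─────────────────
8│♜ ♞ ♝ · ♚ ♝ · ♜│8
7│♟ ♟ ♛ · ♟ ♟ ♟ ♟│7
6│· · · ♟ · · · ·│6
5│· · · · · · · ·│5
4│· · · · · · · ·│4
3│· · · · · ♘ · ·│3
2│♙ ♙ ♙ ♙ ♙ ♙ ♙ ♙│2
1│♖ · ♗ ♕ ♔ ♗ · ♖│1
  ─────────────────
  a b c d e f g h

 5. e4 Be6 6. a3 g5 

  a b c d e f g h
  ─────────────────
8│♜ ♞ · · ♚ ♝ · ♜│8
7│♟ ♟ ♛ · ♟ ♟ · ♟│7
6│· · · ♟ ♝ · · ·│6
5│· · · · · · ♟ ·│5
4│· · · · ♙ · · ·│4
3│♙ · · · · ♘ · ·│3
2│· ♙ ♙ ♙ · ♙ ♙ ♙│2
1│♖ · ♗ ♕ ♔ ♗ · ♖│1
  ─────────────────
  a b c d e f g h

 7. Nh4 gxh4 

  a b c d e f g h
  ─────────────────
8│♜ ♞ · · ♚ ♝ · ♜│8
7│♟ ♟ ♛ · ♟ ♟ · ♟│7
6│· · · ♟ ♝ · · ·│6
5│· · · · · · · ·│5
4│· · · · ♙ · · ♟│4
3│♙ · · · · · · ·│3
2│· ♙ ♙ ♙ · ♙ ♙ ♙│2
1│♖ · ♗ ♕ ♔ ♗ · ♖│1
  ─────────────────
  a b c d e f g h


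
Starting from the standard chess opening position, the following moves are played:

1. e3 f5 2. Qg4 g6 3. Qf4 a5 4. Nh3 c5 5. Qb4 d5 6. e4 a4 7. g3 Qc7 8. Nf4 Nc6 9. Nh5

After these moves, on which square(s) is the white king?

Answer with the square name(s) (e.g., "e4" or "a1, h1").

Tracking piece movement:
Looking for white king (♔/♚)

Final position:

  a b c d e f g h
  ─────────────────
8│♜ · ♝ · ♚ ♝ ♞ ♜│8
7│· ♟ ♛ · ♟ · · ♟│7
6│· · ♞ · · · ♟ ·│6
5│· · ♟ ♟ · ♟ · ♘│5
4│♟ ♕ · · ♙ · · ·│4
3│· · · · · · ♙ ·│3
2│♙ ♙ ♙ ♙ · ♙ · ♙│2
1│♖ ♘ ♗ · ♔ ♗ · ♖│1
  ─────────────────
  a b c d e f g h


e1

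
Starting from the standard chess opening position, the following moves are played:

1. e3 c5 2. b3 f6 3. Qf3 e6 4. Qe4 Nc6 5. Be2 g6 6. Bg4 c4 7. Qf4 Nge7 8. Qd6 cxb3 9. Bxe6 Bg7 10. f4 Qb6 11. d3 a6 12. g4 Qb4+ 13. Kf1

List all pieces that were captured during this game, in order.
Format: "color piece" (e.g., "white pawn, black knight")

Tracking captures:
  cxb3: captured white pawn
  Bxe6: captured black pawn

white pawn, black pawn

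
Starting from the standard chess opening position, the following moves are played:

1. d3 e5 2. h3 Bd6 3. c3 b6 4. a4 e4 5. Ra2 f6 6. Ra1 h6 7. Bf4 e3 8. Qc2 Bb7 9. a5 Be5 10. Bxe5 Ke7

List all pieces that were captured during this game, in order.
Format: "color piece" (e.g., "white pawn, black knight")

Tracking captures:
  Bxe5: captured black bishop

black bishop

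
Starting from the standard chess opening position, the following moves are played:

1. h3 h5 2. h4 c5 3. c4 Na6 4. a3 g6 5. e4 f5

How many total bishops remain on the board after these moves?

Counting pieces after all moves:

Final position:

  a b c d e f g h
  ─────────────────
8│♜ · ♝ ♛ ♚ ♝ ♞ ♜│8
7│♟ ♟ · ♟ ♟ · · ·│7
6│♞ · · · · · ♟ ·│6
5│· · ♟ · · ♟ · ♟│5
4│· · ♙ · ♙ · · ♙│4
3│♙ · · · · · · ·│3
2│· ♙ · ♙ · ♙ ♙ ·│2
1│♖ ♘ ♗ ♕ ♔ ♗ ♘ ♖│1
  ─────────────────
  a b c d e f g h


4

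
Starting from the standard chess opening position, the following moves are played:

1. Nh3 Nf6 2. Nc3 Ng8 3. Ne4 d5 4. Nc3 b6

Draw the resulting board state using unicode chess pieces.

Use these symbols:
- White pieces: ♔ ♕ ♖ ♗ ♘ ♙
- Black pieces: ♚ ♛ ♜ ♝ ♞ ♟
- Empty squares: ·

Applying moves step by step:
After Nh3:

♜ ♞ ♝ ♛ ♚ ♝ ♞ ♜
♟ ♟ ♟ ♟ ♟ ♟ ♟ ♟
· · · · · · · ·
· · · · · · · ·
· · · · · · · ·
· · · · · · · ♘
♙ ♙ ♙ ♙ ♙ ♙ ♙ ♙
♖ ♘ ♗ ♕ ♔ ♗ · ♖


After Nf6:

♜ ♞ ♝ ♛ ♚ ♝ · ♜
♟ ♟ ♟ ♟ ♟ ♟ ♟ ♟
· · · · · ♞ · ·
· · · · · · · ·
· · · · · · · ·
· · · · · · · ♘
♙ ♙ ♙ ♙ ♙ ♙ ♙ ♙
♖ ♘ ♗ ♕ ♔ ♗ · ♖


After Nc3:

♜ ♞ ♝ ♛ ♚ ♝ · ♜
♟ ♟ ♟ ♟ ♟ ♟ ♟ ♟
· · · · · ♞ · ·
· · · · · · · ·
· · · · · · · ·
· · ♘ · · · · ♘
♙ ♙ ♙ ♙ ♙ ♙ ♙ ♙
♖ · ♗ ♕ ♔ ♗ · ♖


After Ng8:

♜ ♞ ♝ ♛ ♚ ♝ ♞ ♜
♟ ♟ ♟ ♟ ♟ ♟ ♟ ♟
· · · · · · · ·
· · · · · · · ·
· · · · · · · ·
· · ♘ · · · · ♘
♙ ♙ ♙ ♙ ♙ ♙ ♙ ♙
♖ · ♗ ♕ ♔ ♗ · ♖


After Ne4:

♜ ♞ ♝ ♛ ♚ ♝ ♞ ♜
♟ ♟ ♟ ♟ ♟ ♟ ♟ ♟
· · · · · · · ·
· · · · · · · ·
· · · · ♘ · · ·
· · · · · · · ♘
♙ ♙ ♙ ♙ ♙ ♙ ♙ ♙
♖ · ♗ ♕ ♔ ♗ · ♖


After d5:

♜ ♞ ♝ ♛ ♚ ♝ ♞ ♜
♟ ♟ ♟ · ♟ ♟ ♟ ♟
· · · · · · · ·
· · · ♟ · · · ·
· · · · ♘ · · ·
· · · · · · · ♘
♙ ♙ ♙ ♙ ♙ ♙ ♙ ♙
♖ · ♗ ♕ ♔ ♗ · ♖


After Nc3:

♜ ♞ ♝ ♛ ♚ ♝ ♞ ♜
♟ ♟ ♟ · ♟ ♟ ♟ ♟
· · · · · · · ·
· · · ♟ · · · ·
· · · · · · · ·
· · ♘ · · · · ♘
♙ ♙ ♙ ♙ ♙ ♙ ♙ ♙
♖ · ♗ ♕ ♔ ♗ · ♖


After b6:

♜ ♞ ♝ ♛ ♚ ♝ ♞ ♜
♟ · ♟ · ♟ ♟ ♟ ♟
· ♟ · · · · · ·
· · · ♟ · · · ·
· · · · · · · ·
· · ♘ · · · · ♘
♙ ♙ ♙ ♙ ♙ ♙ ♙ ♙
♖ · ♗ ♕ ♔ ♗ · ♖



  a b c d e f g h
  ─────────────────
8│♜ ♞ ♝ ♛ ♚ ♝ ♞ ♜│8
7│♟ · ♟ · ♟ ♟ ♟ ♟│7
6│· ♟ · · · · · ·│6
5│· · · ♟ · · · ·│5
4│· · · · · · · ·│4
3│· · ♘ · · · · ♘│3
2│♙ ♙ ♙ ♙ ♙ ♙ ♙ ♙│2
1│♖ · ♗ ♕ ♔ ♗ · ♖│1
  ─────────────────
  a b c d e f g h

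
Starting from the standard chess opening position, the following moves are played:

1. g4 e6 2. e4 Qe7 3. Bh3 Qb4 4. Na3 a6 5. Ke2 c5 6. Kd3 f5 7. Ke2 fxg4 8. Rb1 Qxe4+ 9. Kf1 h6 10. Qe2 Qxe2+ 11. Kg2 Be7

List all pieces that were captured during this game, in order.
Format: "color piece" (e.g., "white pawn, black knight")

Tracking captures:
  fxg4: captured white pawn
  Qxe4+: captured white pawn
  Qxe2+: captured white queen

white pawn, white pawn, white queen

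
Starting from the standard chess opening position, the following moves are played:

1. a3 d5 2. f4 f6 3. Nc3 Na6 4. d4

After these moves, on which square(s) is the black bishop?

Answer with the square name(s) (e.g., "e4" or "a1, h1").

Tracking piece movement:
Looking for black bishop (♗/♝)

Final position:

  a b c d e f g h
  ─────────────────
8│♜ · ♝ ♛ ♚ ♝ ♞ ♜│8
7│♟ ♟ ♟ · ♟ · ♟ ♟│7
6│♞ · · · · ♟ · ·│6
5│· · · ♟ · · · ·│5
4│· · · ♙ · ♙ · ·│4
3│♙ · ♘ · · · · ·│3
2│· ♙ ♙ · ♙ · ♙ ♙│2
1│♖ · ♗ ♕ ♔ ♗ ♘ ♖│1
  ─────────────────
  a b c d e f g h


c8, f8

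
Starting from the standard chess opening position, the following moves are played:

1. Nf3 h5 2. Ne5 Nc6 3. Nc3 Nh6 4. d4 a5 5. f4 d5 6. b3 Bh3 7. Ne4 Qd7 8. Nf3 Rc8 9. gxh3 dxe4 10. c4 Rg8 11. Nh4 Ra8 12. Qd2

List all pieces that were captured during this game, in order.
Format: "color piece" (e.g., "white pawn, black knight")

Tracking captures:
  gxh3: captured black bishop
  dxe4: captured white knight

black bishop, white knight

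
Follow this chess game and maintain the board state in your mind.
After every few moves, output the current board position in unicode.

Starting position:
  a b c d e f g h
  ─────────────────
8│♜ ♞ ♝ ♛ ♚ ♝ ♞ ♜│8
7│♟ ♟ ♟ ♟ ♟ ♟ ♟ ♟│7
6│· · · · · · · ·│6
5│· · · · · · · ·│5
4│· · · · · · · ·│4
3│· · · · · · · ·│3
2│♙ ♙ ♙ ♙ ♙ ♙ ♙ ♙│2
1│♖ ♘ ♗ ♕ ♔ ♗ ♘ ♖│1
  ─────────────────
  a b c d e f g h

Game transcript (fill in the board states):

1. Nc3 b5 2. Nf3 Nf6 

  a b c d e f g h
  ─────────────────
8│♜ ♞ ♝ ♛ ♚ ♝ · ♜│8
7│♟ · ♟ ♟ ♟ ♟ ♟ ♟│7
6│· · · · · ♞ · ·│6
5│· ♟ · · · · · ·│5
4│· · · · · · · ·│4
3│· · ♘ · · ♘ · ·│3
2│♙ ♙ ♙ ♙ ♙ ♙ ♙ ♙│2
1│♖ · ♗ ♕ ♔ ♗ · ♖│1
  ─────────────────
  a b c d e f g h

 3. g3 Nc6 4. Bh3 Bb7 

  a b c d e f g h
  ─────────────────
8│♜ · · ♛ ♚ ♝ · ♜│8
7│♟ ♝ ♟ ♟ ♟ ♟ ♟ ♟│7
6│· · ♞ · · ♞ · ·│6
5│· ♟ · · · · · ·│5
4│· · · · · · · ·│4
3│· · ♘ · · ♘ ♙ ♗│3
2│♙ ♙ ♙ ♙ ♙ ♙ · ♙│2
1│♖ · ♗ ♕ ♔ · · ♖│1
  ─────────────────
  a b c d e f g h

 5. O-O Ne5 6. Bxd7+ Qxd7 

  a b c d e f g h
  ─────────────────
8│♜ · · · ♚ ♝ · ♜│8
7│♟ ♝ ♟ ♛ ♟ ♟ ♟ ♟│7
6│· · · · · ♞ · ·│6
5│· ♟ · · ♞ · · ·│5
4│· · · · · · · ·│4
3│· · ♘ · · ♘ ♙ ·│3
2│♙ ♙ ♙ ♙ ♙ ♙ · ♙│2
1│♖ · ♗ ♕ · ♖ ♔ ·│1
  ─────────────────
  a b c d e f g h

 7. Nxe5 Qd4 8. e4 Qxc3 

  a b c d e f g h
  ─────────────────
8│♜ · · · ♚ ♝ · ♜│8
7│♟ ♝ ♟ · ♟ ♟ ♟ ♟│7
6│· · · · · ♞ · ·│6
5│· ♟ · · ♘ · · ·│5
4│· · · · ♙ · · ·│4
3│· · ♛ · · · ♙ ·│3
2│♙ ♙ ♙ ♙ · ♙ · ♙│2
1│♖ · ♗ ♕ · ♖ ♔ ·│1
  ─────────────────
  a b c d e f g h

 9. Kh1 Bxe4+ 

  a b c d e f g h
  ─────────────────
8│♜ · · · ♚ ♝ · ♜│8
7│♟ · ♟ · ♟ ♟ ♟ ♟│7
6│· · · · · ♞ · ·│6
5│· ♟ · · ♘ · · ·│5
4│· · · · ♝ · · ·│4
3│· · ♛ · · · ♙ ·│3
2│♙ ♙ ♙ ♙ · ♙ · ♙│2
1│♖ · ♗ ♕ · ♖ · ♔│1
  ─────────────────
  a b c d e f g h


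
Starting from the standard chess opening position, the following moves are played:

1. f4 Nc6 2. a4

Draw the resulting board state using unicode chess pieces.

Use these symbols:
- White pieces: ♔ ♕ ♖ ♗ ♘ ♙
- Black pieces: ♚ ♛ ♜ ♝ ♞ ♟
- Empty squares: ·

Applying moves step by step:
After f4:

♜ ♞ ♝ ♛ ♚ ♝ ♞ ♜
♟ ♟ ♟ ♟ ♟ ♟ ♟ ♟
· · · · · · · ·
· · · · · · · ·
· · · · · ♙ · ·
· · · · · · · ·
♙ ♙ ♙ ♙ ♙ · ♙ ♙
♖ ♘ ♗ ♕ ♔ ♗ ♘ ♖


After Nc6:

♜ · ♝ ♛ ♚ ♝ ♞ ♜
♟ ♟ ♟ ♟ ♟ ♟ ♟ ♟
· · ♞ · · · · ·
· · · · · · · ·
· · · · · ♙ · ·
· · · · · · · ·
♙ ♙ ♙ ♙ ♙ · ♙ ♙
♖ ♘ ♗ ♕ ♔ ♗ ♘ ♖


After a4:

♜ · ♝ ♛ ♚ ♝ ♞ ♜
♟ ♟ ♟ ♟ ♟ ♟ ♟ ♟
· · ♞ · · · · ·
· · · · · · · ·
♙ · · · · ♙ · ·
· · · · · · · ·
· ♙ ♙ ♙ ♙ · ♙ ♙
♖ ♘ ♗ ♕ ♔ ♗ ♘ ♖



  a b c d e f g h
  ─────────────────
8│♜ · ♝ ♛ ♚ ♝ ♞ ♜│8
7│♟ ♟ ♟ ♟ ♟ ♟ ♟ ♟│7
6│· · ♞ · · · · ·│6
5│· · · · · · · ·│5
4│♙ · · · · ♙ · ·│4
3│· · · · · · · ·│3
2│· ♙ ♙ ♙ ♙ · ♙ ♙│2
1│♖ ♘ ♗ ♕ ♔ ♗ ♘ ♖│1
  ─────────────────
  a b c d e f g h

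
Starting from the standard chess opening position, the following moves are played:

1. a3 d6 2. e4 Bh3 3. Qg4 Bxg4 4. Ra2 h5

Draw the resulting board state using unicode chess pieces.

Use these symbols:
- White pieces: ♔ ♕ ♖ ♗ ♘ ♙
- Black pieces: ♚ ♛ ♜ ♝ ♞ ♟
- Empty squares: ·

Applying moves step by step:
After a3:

♜ ♞ ♝ ♛ ♚ ♝ ♞ ♜
♟ ♟ ♟ ♟ ♟ ♟ ♟ ♟
· · · · · · · ·
· · · · · · · ·
· · · · · · · ·
♙ · · · · · · ·
· ♙ ♙ ♙ ♙ ♙ ♙ ♙
♖ ♘ ♗ ♕ ♔ ♗ ♘ ♖


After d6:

♜ ♞ ♝ ♛ ♚ ♝ ♞ ♜
♟ ♟ ♟ · ♟ ♟ ♟ ♟
· · · ♟ · · · ·
· · · · · · · ·
· · · · · · · ·
♙ · · · · · · ·
· ♙ ♙ ♙ ♙ ♙ ♙ ♙
♖ ♘ ♗ ♕ ♔ ♗ ♘ ♖


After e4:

♜ ♞ ♝ ♛ ♚ ♝ ♞ ♜
♟ ♟ ♟ · ♟ ♟ ♟ ♟
· · · ♟ · · · ·
· · · · · · · ·
· · · · ♙ · · ·
♙ · · · · · · ·
· ♙ ♙ ♙ · ♙ ♙ ♙
♖ ♘ ♗ ♕ ♔ ♗ ♘ ♖


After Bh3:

♜ ♞ · ♛ ♚ ♝ ♞ ♜
♟ ♟ ♟ · ♟ ♟ ♟ ♟
· · · ♟ · · · ·
· · · · · · · ·
· · · · ♙ · · ·
♙ · · · · · · ♝
· ♙ ♙ ♙ · ♙ ♙ ♙
♖ ♘ ♗ ♕ ♔ ♗ ♘ ♖


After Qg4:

♜ ♞ · ♛ ♚ ♝ ♞ ♜
♟ ♟ ♟ · ♟ ♟ ♟ ♟
· · · ♟ · · · ·
· · · · · · · ·
· · · · ♙ · ♕ ·
♙ · · · · · · ♝
· ♙ ♙ ♙ · ♙ ♙ ♙
♖ ♘ ♗ · ♔ ♗ ♘ ♖


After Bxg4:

♜ ♞ · ♛ ♚ ♝ ♞ ♜
♟ ♟ ♟ · ♟ ♟ ♟ ♟
· · · ♟ · · · ·
· · · · · · · ·
· · · · ♙ · ♝ ·
♙ · · · · · · ·
· ♙ ♙ ♙ · ♙ ♙ ♙
♖ ♘ ♗ · ♔ ♗ ♘ ♖


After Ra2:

♜ ♞ · ♛ ♚ ♝ ♞ ♜
♟ ♟ ♟ · ♟ ♟ ♟ ♟
· · · ♟ · · · ·
· · · · · · · ·
· · · · ♙ · ♝ ·
♙ · · · · · · ·
♖ ♙ ♙ ♙ · ♙ ♙ ♙
· ♘ ♗ · ♔ ♗ ♘ ♖


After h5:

♜ ♞ · ♛ ♚ ♝ ♞ ♜
♟ ♟ ♟ · ♟ ♟ ♟ ·
· · · ♟ · · · ·
· · · · · · · ♟
· · · · ♙ · ♝ ·
♙ · · · · · · ·
♖ ♙ ♙ ♙ · ♙ ♙ ♙
· ♘ ♗ · ♔ ♗ ♘ ♖



  a b c d e f g h
  ─────────────────
8│♜ ♞ · ♛ ♚ ♝ ♞ ♜│8
7│♟ ♟ ♟ · ♟ ♟ ♟ ·│7
6│· · · ♟ · · · ·│6
5│· · · · · · · ♟│5
4│· · · · ♙ · ♝ ·│4
3│♙ · · · · · · ·│3
2│♖ ♙ ♙ ♙ · ♙ ♙ ♙│2
1│· ♘ ♗ · ♔ ♗ ♘ ♖│1
  ─────────────────
  a b c d e f g h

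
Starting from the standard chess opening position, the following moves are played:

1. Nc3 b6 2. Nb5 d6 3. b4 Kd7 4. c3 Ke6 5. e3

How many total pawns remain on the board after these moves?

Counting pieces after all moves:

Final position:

  a b c d e f g h
  ─────────────────
8│♜ ♞ ♝ ♛ · ♝ ♞ ♜│8
7│♟ · ♟ · ♟ ♟ ♟ ♟│7
6│· ♟ · ♟ ♚ · · ·│6
5│· ♘ · · · · · ·│5
4│· ♙ · · · · · ·│4
3│· · ♙ · ♙ · · ·│3
2│♙ · · ♙ · ♙ ♙ ♙│2
1│♖ · ♗ ♕ ♔ ♗ ♘ ♖│1
  ─────────────────
  a b c d e f g h


16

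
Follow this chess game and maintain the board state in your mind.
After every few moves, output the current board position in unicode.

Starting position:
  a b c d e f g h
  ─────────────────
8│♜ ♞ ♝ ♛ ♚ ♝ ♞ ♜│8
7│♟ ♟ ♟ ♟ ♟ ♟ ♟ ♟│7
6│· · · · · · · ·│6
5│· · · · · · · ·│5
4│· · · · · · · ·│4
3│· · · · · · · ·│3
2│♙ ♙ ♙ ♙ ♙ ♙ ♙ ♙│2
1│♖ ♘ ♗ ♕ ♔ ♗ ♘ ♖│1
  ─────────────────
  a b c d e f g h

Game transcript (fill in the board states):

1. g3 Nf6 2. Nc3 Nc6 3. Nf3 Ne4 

  a b c d e f g h
  ─────────────────
8│♜ · ♝ ♛ ♚ ♝ · ♜│8
7│♟ ♟ ♟ ♟ ♟ ♟ ♟ ♟│7
6│· · ♞ · · · · ·│6
5│· · · · · · · ·│5
4│· · · · ♞ · · ·│4
3│· · ♘ · · ♘ ♙ ·│3
2│♙ ♙ ♙ ♙ ♙ ♙ · ♙│2
1│♖ · ♗ ♕ ♔ ♗ · ♖│1
  ─────────────────
  a b c d e f g h

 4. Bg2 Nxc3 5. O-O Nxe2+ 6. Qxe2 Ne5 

  a b c d e f g h
  ─────────────────
8│♜ · ♝ ♛ ♚ ♝ · ♜│8
7│♟ ♟ ♟ ♟ ♟ ♟ ♟ ♟│7
6│· · · · · · · ·│6
5│· · · · ♞ · · ·│5
4│· · · · · · · ·│4
3│· · · · · ♘ ♙ ·│3
2│♙ ♙ ♙ ♙ ♕ ♙ ♗ ♙│2
1│♖ · ♗ · · ♖ ♔ ·│1
  ─────────────────
  a b c d e f g h

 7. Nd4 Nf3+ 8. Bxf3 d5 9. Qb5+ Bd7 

  a b c d e f g h
  ─────────────────
8│♜ · · ♛ ♚ ♝ · ♜│8
7│♟ ♟ ♟ ♝ ♟ ♟ ♟ ♟│7
6│· · · · · · · ·│6
5│· ♕ · ♟ · · · ·│5
4│· · · ♘ · · · ·│4
3│· · · · · ♗ ♙ ·│3
2│♙ ♙ ♙ ♙ · ♙ · ♙│2
1│♖ · ♗ · · ♖ ♔ ·│1
  ─────────────────
  a b c d e f g h

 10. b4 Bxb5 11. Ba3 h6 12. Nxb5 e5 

  a b c d e f g h
  ─────────────────
8│♜ · · ♛ ♚ ♝ · ♜│8
7│♟ ♟ ♟ · · ♟ ♟ ·│7
6│· · · · · · · ♟│6
5│· ♘ · ♟ ♟ · · ·│5
4│· ♙ · · · · · ·│4
3│♗ · · · · ♗ ♙ ·│3
2│♙ · ♙ ♙ · ♙ · ♙│2
1│♖ · · · · ♖ ♔ ·│1
  ─────────────────
  a b c d e f g h

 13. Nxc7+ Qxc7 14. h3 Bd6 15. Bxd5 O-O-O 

  a b c d e f g h
  ─────────────────
8│· · ♚ ♜ · · · ♜│8
7│♟ ♟ ♛ · · ♟ ♟ ·│7
6│· · · ♝ · · · ♟│6
5│· · · ♗ ♟ · · ·│5
4│· ♙ · · · · · ·│4
3│♗ · · · · · ♙ ♙│3
2│♙ · ♙ ♙ · ♙ · ·│2
1│♖ · · · · ♖ ♔ ·│1
  ─────────────────
  a b c d e f g h



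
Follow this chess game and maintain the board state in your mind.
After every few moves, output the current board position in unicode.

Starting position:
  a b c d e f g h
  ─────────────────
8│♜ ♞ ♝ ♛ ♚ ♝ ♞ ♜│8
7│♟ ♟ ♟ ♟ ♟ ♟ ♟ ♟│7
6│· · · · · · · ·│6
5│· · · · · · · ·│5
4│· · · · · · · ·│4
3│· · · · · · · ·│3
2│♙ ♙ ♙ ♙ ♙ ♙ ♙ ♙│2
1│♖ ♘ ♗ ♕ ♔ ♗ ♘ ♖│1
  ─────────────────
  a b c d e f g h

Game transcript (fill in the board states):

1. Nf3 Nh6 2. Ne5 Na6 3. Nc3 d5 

  a b c d e f g h
  ─────────────────
8│♜ · ♝ ♛ ♚ ♝ · ♜│8
7│♟ ♟ ♟ · ♟ ♟ ♟ ♟│7
6│♞ · · · · · · ♞│6
5│· · · ♟ ♘ · · ·│5
4│· · · · · · · ·│4
3│· · ♘ · · · · ·│3
2│♙ ♙ ♙ ♙ ♙ ♙ ♙ ♙│2
1│♖ · ♗ ♕ ♔ ♗ · ♖│1
  ─────────────────
  a b c d e f g h

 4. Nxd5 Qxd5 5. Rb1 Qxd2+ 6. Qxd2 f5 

  a b c d e f g h
  ─────────────────
8│♜ · ♝ · ♚ ♝ · ♜│8
7│♟ ♟ ♟ · ♟ · ♟ ♟│7
6│♞ · · · · · · ♞│6
5│· · · · ♘ ♟ · ·│5
4│· · · · · · · ·│4
3│· · · · · · · ·│3
2│♙ ♙ ♙ ♕ ♙ ♙ ♙ ♙│2
1│· ♖ ♗ · ♔ ♗ · ♖│1
  ─────────────────
  a b c d e f g h

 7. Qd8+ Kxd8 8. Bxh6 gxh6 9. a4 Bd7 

  a b c d e f g h
  ─────────────────
8│♜ · · ♚ · ♝ · ♜│8
7│♟ ♟ ♟ ♝ ♟ · · ♟│7
6│♞ · · · · · · ♟│6
5│· · · · ♘ ♟ · ·│5
4│♙ · · · · · · ·│4
3│· · · · · · · ·│3
2│· ♙ ♙ · ♙ ♙ ♙ ♙│2
1│· ♖ · · ♔ ♗ · ♖│1
  ─────────────────
  a b c d e f g h

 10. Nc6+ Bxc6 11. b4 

  a b c d e f g h
  ─────────────────
8│♜ · · ♚ · ♝ · ♜│8
7│♟ ♟ ♟ · ♟ · · ♟│7
6│♞ · ♝ · · · · ♟│6
5│· · · · · ♟ · ·│5
4│♙ ♙ · · · · · ·│4
3│· · · · · · · ·│3
2│· · ♙ · ♙ ♙ ♙ ♙│2
1│· ♖ · · ♔ ♗ · ♖│1
  ─────────────────
  a b c d e f g h


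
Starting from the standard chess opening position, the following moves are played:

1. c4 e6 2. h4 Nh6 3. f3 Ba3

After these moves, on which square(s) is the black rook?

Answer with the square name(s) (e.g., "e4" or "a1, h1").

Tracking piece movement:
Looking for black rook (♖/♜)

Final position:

  a b c d e f g h
  ─────────────────
8│♜ ♞ ♝ ♛ ♚ · · ♜│8
7│♟ ♟ ♟ ♟ · ♟ ♟ ♟│7
6│· · · · ♟ · · ♞│6
5│· · · · · · · ·│5
4│· · ♙ · · · · ♙│4
3│♝ · · · · ♙ · ·│3
2│♙ ♙ · ♙ ♙ · ♙ ·│2
1│♖ ♘ ♗ ♕ ♔ ♗ ♘ ♖│1
  ─────────────────
  a b c d e f g h


a8, h8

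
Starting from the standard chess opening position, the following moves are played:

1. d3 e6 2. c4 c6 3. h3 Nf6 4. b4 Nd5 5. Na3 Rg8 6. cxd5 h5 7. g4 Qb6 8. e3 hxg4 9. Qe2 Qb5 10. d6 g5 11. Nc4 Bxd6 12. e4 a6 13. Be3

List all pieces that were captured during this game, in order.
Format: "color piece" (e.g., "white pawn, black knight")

Tracking captures:
  cxd5: captured black knight
  hxg4: captured white pawn
  Bxd6: captured white pawn

black knight, white pawn, white pawn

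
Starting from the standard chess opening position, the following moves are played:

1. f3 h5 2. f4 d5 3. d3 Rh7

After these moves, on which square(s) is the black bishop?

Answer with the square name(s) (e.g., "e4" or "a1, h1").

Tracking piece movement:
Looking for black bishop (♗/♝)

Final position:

  a b c d e f g h
  ─────────────────
8│♜ ♞ ♝ ♛ ♚ ♝ ♞ ·│8
7│♟ ♟ ♟ · ♟ ♟ ♟ ♜│7
6│· · · · · · · ·│6
5│· · · ♟ · · · ♟│5
4│· · · · · ♙ · ·│4
3│· · · ♙ · · · ·│3
2│♙ ♙ ♙ · ♙ · ♙ ♙│2
1│♖ ♘ ♗ ♕ ♔ ♗ ♘ ♖│1
  ─────────────────
  a b c d e f g h


c8, f8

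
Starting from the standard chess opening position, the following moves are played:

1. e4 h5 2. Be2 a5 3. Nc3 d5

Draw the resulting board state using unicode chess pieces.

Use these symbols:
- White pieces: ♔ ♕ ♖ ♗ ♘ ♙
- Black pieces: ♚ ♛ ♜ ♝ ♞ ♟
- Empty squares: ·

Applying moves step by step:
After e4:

♜ ♞ ♝ ♛ ♚ ♝ ♞ ♜
♟ ♟ ♟ ♟ ♟ ♟ ♟ ♟
· · · · · · · ·
· · · · · · · ·
· · · · ♙ · · ·
· · · · · · · ·
♙ ♙ ♙ ♙ · ♙ ♙ ♙
♖ ♘ ♗ ♕ ♔ ♗ ♘ ♖


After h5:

♜ ♞ ♝ ♛ ♚ ♝ ♞ ♜
♟ ♟ ♟ ♟ ♟ ♟ ♟ ·
· · · · · · · ·
· · · · · · · ♟
· · · · ♙ · · ·
· · · · · · · ·
♙ ♙ ♙ ♙ · ♙ ♙ ♙
♖ ♘ ♗ ♕ ♔ ♗ ♘ ♖


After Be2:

♜ ♞ ♝ ♛ ♚ ♝ ♞ ♜
♟ ♟ ♟ ♟ ♟ ♟ ♟ ·
· · · · · · · ·
· · · · · · · ♟
· · · · ♙ · · ·
· · · · · · · ·
♙ ♙ ♙ ♙ ♗ ♙ ♙ ♙
♖ ♘ ♗ ♕ ♔ · ♘ ♖


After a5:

♜ ♞ ♝ ♛ ♚ ♝ ♞ ♜
· ♟ ♟ ♟ ♟ ♟ ♟ ·
· · · · · · · ·
♟ · · · · · · ♟
· · · · ♙ · · ·
· · · · · · · ·
♙ ♙ ♙ ♙ ♗ ♙ ♙ ♙
♖ ♘ ♗ ♕ ♔ · ♘ ♖


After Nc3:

♜ ♞ ♝ ♛ ♚ ♝ ♞ ♜
· ♟ ♟ ♟ ♟ ♟ ♟ ·
· · · · · · · ·
♟ · · · · · · ♟
· · · · ♙ · · ·
· · ♘ · · · · ·
♙ ♙ ♙ ♙ ♗ ♙ ♙ ♙
♖ · ♗ ♕ ♔ · ♘ ♖


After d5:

♜ ♞ ♝ ♛ ♚ ♝ ♞ ♜
· ♟ ♟ · ♟ ♟ ♟ ·
· · · · · · · ·
♟ · · ♟ · · · ♟
· · · · ♙ · · ·
· · ♘ · · · · ·
♙ ♙ ♙ ♙ ♗ ♙ ♙ ♙
♖ · ♗ ♕ ♔ · ♘ ♖



  a b c d e f g h
  ─────────────────
8│♜ ♞ ♝ ♛ ♚ ♝ ♞ ♜│8
7│· ♟ ♟ · ♟ ♟ ♟ ·│7
6│· · · · · · · ·│6
5│♟ · · ♟ · · · ♟│5
4│· · · · ♙ · · ·│4
3│· · ♘ · · · · ·│3
2│♙ ♙ ♙ ♙ ♗ ♙ ♙ ♙│2
1│♖ · ♗ ♕ ♔ · ♘ ♖│1
  ─────────────────
  a b c d e f g h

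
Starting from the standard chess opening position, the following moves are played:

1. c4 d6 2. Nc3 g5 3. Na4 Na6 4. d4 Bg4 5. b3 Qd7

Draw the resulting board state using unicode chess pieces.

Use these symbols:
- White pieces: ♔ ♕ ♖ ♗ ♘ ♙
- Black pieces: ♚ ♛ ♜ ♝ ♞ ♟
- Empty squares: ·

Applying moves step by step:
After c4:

♜ ♞ ♝ ♛ ♚ ♝ ♞ ♜
♟ ♟ ♟ ♟ ♟ ♟ ♟ ♟
· · · · · · · ·
· · · · · · · ·
· · ♙ · · · · ·
· · · · · · · ·
♙ ♙ · ♙ ♙ ♙ ♙ ♙
♖ ♘ ♗ ♕ ♔ ♗ ♘ ♖


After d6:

♜ ♞ ♝ ♛ ♚ ♝ ♞ ♜
♟ ♟ ♟ · ♟ ♟ ♟ ♟
· · · ♟ · · · ·
· · · · · · · ·
· · ♙ · · · · ·
· · · · · · · ·
♙ ♙ · ♙ ♙ ♙ ♙ ♙
♖ ♘ ♗ ♕ ♔ ♗ ♘ ♖


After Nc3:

♜ ♞ ♝ ♛ ♚ ♝ ♞ ♜
♟ ♟ ♟ · ♟ ♟ ♟ ♟
· · · ♟ · · · ·
· · · · · · · ·
· · ♙ · · · · ·
· · ♘ · · · · ·
♙ ♙ · ♙ ♙ ♙ ♙ ♙
♖ · ♗ ♕ ♔ ♗ ♘ ♖


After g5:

♜ ♞ ♝ ♛ ♚ ♝ ♞ ♜
♟ ♟ ♟ · ♟ ♟ · ♟
· · · ♟ · · · ·
· · · · · · ♟ ·
· · ♙ · · · · ·
· · ♘ · · · · ·
♙ ♙ · ♙ ♙ ♙ ♙ ♙
♖ · ♗ ♕ ♔ ♗ ♘ ♖


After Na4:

♜ ♞ ♝ ♛ ♚ ♝ ♞ ♜
♟ ♟ ♟ · ♟ ♟ · ♟
· · · ♟ · · · ·
· · · · · · ♟ ·
♘ · ♙ · · · · ·
· · · · · · · ·
♙ ♙ · ♙ ♙ ♙ ♙ ♙
♖ · ♗ ♕ ♔ ♗ ♘ ♖


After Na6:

♜ · ♝ ♛ ♚ ♝ ♞ ♜
♟ ♟ ♟ · ♟ ♟ · ♟
♞ · · ♟ · · · ·
· · · · · · ♟ ·
♘ · ♙ · · · · ·
· · · · · · · ·
♙ ♙ · ♙ ♙ ♙ ♙ ♙
♖ · ♗ ♕ ♔ ♗ ♘ ♖


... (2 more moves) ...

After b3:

♜ · · ♛ ♚ ♝ ♞ ♜
♟ ♟ ♟ · ♟ ♟ · ♟
♞ · · ♟ · · · ·
· · · · · · ♟ ·
♘ · ♙ ♙ · · ♝ ·
· ♙ · · · · · ·
♙ · · · ♙ ♙ ♙ ♙
♖ · ♗ ♕ ♔ ♗ ♘ ♖


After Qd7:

♜ · · · ♚ ♝ ♞ ♜
♟ ♟ ♟ ♛ ♟ ♟ · ♟
♞ · · ♟ · · · ·
· · · · · · ♟ ·
♘ · ♙ ♙ · · ♝ ·
· ♙ · · · · · ·
♙ · · · ♙ ♙ ♙ ♙
♖ · ♗ ♕ ♔ ♗ ♘ ♖



  a b c d e f g h
  ─────────────────
8│♜ · · · ♚ ♝ ♞ ♜│8
7│♟ ♟ ♟ ♛ ♟ ♟ · ♟│7
6│♞ · · ♟ · · · ·│6
5│· · · · · · ♟ ·│5
4│♘ · ♙ ♙ · · ♝ ·│4
3│· ♙ · · · · · ·│3
2│♙ · · · ♙ ♙ ♙ ♙│2
1│♖ · ♗ ♕ ♔ ♗ ♘ ♖│1
  ─────────────────
  a b c d e f g h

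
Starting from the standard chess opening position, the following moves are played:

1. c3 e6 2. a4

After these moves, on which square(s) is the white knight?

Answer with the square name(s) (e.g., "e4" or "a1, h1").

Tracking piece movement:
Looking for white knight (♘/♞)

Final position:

  a b c d e f g h
  ─────────────────
8│♜ ♞ ♝ ♛ ♚ ♝ ♞ ♜│8
7│♟ ♟ ♟ ♟ · ♟ ♟ ♟│7
6│· · · · ♟ · · ·│6
5│· · · · · · · ·│5
4│♙ · · · · · · ·│4
3│· · ♙ · · · · ·│3
2│· ♙ · ♙ ♙ ♙ ♙ ♙│2
1│♖ ♘ ♗ ♕ ♔ ♗ ♘ ♖│1
  ─────────────────
  a b c d e f g h


b1, g1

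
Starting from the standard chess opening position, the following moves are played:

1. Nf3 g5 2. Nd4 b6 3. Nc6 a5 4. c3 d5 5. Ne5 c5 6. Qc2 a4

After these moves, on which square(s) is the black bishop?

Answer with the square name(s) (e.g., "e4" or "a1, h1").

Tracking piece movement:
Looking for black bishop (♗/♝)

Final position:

  a b c d e f g h
  ─────────────────
8│♜ ♞ ♝ ♛ ♚ ♝ ♞ ♜│8
7│· · · · ♟ ♟ · ♟│7
6│· ♟ · · · · · ·│6
5│· · ♟ ♟ ♘ · ♟ ·│5
4│♟ · · · · · · ·│4
3│· · ♙ · · · · ·│3
2│♙ ♙ ♕ ♙ ♙ ♙ ♙ ♙│2
1│♖ ♘ ♗ · ♔ ♗ · ♖│1
  ─────────────────
  a b c d e f g h


c8, f8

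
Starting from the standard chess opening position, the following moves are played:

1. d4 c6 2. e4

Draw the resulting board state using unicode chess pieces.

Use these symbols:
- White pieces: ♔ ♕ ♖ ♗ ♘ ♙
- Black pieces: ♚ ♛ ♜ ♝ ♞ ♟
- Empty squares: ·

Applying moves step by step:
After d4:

♜ ♞ ♝ ♛ ♚ ♝ ♞ ♜
♟ ♟ ♟ ♟ ♟ ♟ ♟ ♟
· · · · · · · ·
· · · · · · · ·
· · · ♙ · · · ·
· · · · · · · ·
♙ ♙ ♙ · ♙ ♙ ♙ ♙
♖ ♘ ♗ ♕ ♔ ♗ ♘ ♖


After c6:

♜ ♞ ♝ ♛ ♚ ♝ ♞ ♜
♟ ♟ · ♟ ♟ ♟ ♟ ♟
· · ♟ · · · · ·
· · · · · · · ·
· · · ♙ · · · ·
· · · · · · · ·
♙ ♙ ♙ · ♙ ♙ ♙ ♙
♖ ♘ ♗ ♕ ♔ ♗ ♘ ♖


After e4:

♜ ♞ ♝ ♛ ♚ ♝ ♞ ♜
♟ ♟ · ♟ ♟ ♟ ♟ ♟
· · ♟ · · · · ·
· · · · · · · ·
· · · ♙ ♙ · · ·
· · · · · · · ·
♙ ♙ ♙ · · ♙ ♙ ♙
♖ ♘ ♗ ♕ ♔ ♗ ♘ ♖



  a b c d e f g h
  ─────────────────
8│♜ ♞ ♝ ♛ ♚ ♝ ♞ ♜│8
7│♟ ♟ · ♟ ♟ ♟ ♟ ♟│7
6│· · ♟ · · · · ·│6
5│· · · · · · · ·│5
4│· · · ♙ ♙ · · ·│4
3│· · · · · · · ·│3
2│♙ ♙ ♙ · · ♙ ♙ ♙│2
1│♖ ♘ ♗ ♕ ♔ ♗ ♘ ♖│1
  ─────────────────
  a b c d e f g h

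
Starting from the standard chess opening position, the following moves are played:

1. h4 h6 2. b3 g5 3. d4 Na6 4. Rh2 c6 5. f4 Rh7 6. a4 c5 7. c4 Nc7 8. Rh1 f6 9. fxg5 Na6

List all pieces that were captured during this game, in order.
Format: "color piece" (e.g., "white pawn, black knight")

Tracking captures:
  fxg5: captured black pawn

black pawn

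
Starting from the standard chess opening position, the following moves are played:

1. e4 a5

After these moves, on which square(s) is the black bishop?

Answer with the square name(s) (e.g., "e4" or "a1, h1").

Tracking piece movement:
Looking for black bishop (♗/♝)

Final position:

  a b c d e f g h
  ─────────────────
8│♜ ♞ ♝ ♛ ♚ ♝ ♞ ♜│8
7│· ♟ ♟ ♟ ♟ ♟ ♟ ♟│7
6│· · · · · · · ·│6
5│♟ · · · · · · ·│5
4│· · · · ♙ · · ·│4
3│· · · · · · · ·│3
2│♙ ♙ ♙ ♙ · ♙ ♙ ♙│2
1│♖ ♘ ♗ ♕ ♔ ♗ ♘ ♖│1
  ─────────────────
  a b c d e f g h


c8, f8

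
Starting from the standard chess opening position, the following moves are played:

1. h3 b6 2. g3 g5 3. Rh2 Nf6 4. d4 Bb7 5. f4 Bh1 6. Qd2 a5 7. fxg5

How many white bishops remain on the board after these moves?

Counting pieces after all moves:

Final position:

  a b c d e f g h
  ─────────────────
8│♜ ♞ · ♛ ♚ ♝ · ♜│8
7│· · ♟ ♟ ♟ ♟ · ♟│7
6│· ♟ · · · ♞ · ·│6
5│♟ · · · · · ♙ ·│5
4│· · · ♙ · · · ·│4
3│· · · · · · ♙ ♙│3
2│♙ ♙ ♙ ♕ ♙ · · ♖│2
1│♖ ♘ ♗ · ♔ ♗ ♘ ♝│1
  ─────────────────
  a b c d e f g h


2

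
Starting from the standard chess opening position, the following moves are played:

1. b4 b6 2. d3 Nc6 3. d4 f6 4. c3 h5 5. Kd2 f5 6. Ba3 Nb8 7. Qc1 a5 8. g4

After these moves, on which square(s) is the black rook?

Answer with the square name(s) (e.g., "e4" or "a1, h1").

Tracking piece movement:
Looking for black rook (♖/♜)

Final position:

  a b c d e f g h
  ─────────────────
8│♜ ♞ ♝ ♛ ♚ ♝ ♞ ♜│8
7│· · ♟ ♟ ♟ · ♟ ·│7
6│· ♟ · · · · · ·│6
5│♟ · · · · ♟ · ♟│5
4│· ♙ · ♙ · · ♙ ·│4
3│♗ · ♙ · · · · ·│3
2│♙ · · ♔ ♙ ♙ · ♙│2
1│♖ ♘ ♕ · · ♗ ♘ ♖│1
  ─────────────────
  a b c d e f g h


a8, h8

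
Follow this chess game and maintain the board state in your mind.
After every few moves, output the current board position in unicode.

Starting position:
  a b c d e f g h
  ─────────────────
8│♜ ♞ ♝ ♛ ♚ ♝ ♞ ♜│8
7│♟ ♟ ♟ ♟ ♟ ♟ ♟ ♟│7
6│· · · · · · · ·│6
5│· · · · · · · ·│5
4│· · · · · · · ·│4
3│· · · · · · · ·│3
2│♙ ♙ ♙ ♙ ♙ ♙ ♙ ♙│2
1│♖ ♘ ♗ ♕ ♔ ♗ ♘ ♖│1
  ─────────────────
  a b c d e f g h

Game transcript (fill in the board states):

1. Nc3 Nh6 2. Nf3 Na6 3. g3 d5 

  a b c d e f g h
  ─────────────────
8│♜ · ♝ ♛ ♚ ♝ · ♜│8
7│♟ ♟ ♟ · ♟ ♟ ♟ ♟│7
6│♞ · · · · · · ♞│6
5│· · · ♟ · · · ·│5
4│· · · · · · · ·│4
3│· · ♘ · · ♘ ♙ ·│3
2│♙ ♙ ♙ ♙ ♙ ♙ · ♙│2
1│♖ · ♗ ♕ ♔ ♗ · ♖│1
  ─────────────────
  a b c d e f g h

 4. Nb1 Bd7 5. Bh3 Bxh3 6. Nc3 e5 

  a b c d e f g h
  ─────────────────
8│♜ · · ♛ ♚ ♝ · ♜│8
7│♟ ♟ ♟ · · ♟ ♟ ♟│7
6│♞ · · · · · · ♞│6
5│· · · ♟ ♟ · · ·│5
4│· · · · · · · ·│4
3│· · ♘ · · ♘ ♙ ♝│3
2│♙ ♙ ♙ ♙ ♙ ♙ · ♙│2
1│♖ · ♗ ♕ ♔ · · ♖│1
  ─────────────────
  a b c d e f g h

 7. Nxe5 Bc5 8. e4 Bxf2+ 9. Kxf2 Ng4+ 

  a b c d e f g h
  ─────────────────
8│♜ · · ♛ ♚ · · ♜│8
7│♟ ♟ ♟ · · ♟ ♟ ♟│7
6│♞ · · · · · · ·│6
5│· · · ♟ ♘ · · ·│5
4│· · · · ♙ · ♞ ·│4
3│· · ♘ · · · ♙ ♝│3
2│♙ ♙ ♙ ♙ · ♔ · ♙│2
1│♖ · ♗ ♕ · · · ♖│1
  ─────────────────
  a b c d e f g h

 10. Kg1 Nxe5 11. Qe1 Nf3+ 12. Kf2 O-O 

  a b c d e f g h
  ─────────────────
8│♜ · · ♛ · ♜ ♚ ·│8
7│♟ ♟ ♟ · · ♟ ♟ ♟│7
6│♞ · · · · · · ·│6
5│· · · ♟ · · · ·│5
4│· · · · ♙ · · ·│4
3│· · ♘ · · ♞ ♙ ♝│3
2│♙ ♙ ♙ ♙ · ♔ · ♙│2
1│♖ · ♗ · ♕ · · ♖│1
  ─────────────────
  a b c d e f g h

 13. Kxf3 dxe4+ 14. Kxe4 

  a b c d e f g h
  ─────────────────
8│♜ · · ♛ · ♜ ♚ ·│8
7│♟ ♟ ♟ · · ♟ ♟ ♟│7
6│♞ · · · · · · ·│6
5│· · · · · · · ·│5
4│· · · · ♔ · · ·│4
3│· · ♘ · · · ♙ ♝│3
2│♙ ♙ ♙ ♙ · · · ♙│2
1│♖ · ♗ · ♕ · · ♖│1
  ─────────────────
  a b c d e f g h
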